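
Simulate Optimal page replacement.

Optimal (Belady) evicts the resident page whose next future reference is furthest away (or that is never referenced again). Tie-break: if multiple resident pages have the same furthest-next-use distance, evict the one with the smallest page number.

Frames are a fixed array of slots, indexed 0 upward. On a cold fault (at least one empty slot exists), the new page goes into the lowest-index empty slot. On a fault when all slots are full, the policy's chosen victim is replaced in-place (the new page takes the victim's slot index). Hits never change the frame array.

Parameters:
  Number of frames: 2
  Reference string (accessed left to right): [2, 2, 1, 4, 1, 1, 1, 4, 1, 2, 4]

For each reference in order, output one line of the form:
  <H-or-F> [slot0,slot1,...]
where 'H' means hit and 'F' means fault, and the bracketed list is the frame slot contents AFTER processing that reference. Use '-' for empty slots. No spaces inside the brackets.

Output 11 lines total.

F [2,-]
H [2,-]
F [2,1]
F [4,1]
H [4,1]
H [4,1]
H [4,1]
H [4,1]
H [4,1]
F [4,2]
H [4,2]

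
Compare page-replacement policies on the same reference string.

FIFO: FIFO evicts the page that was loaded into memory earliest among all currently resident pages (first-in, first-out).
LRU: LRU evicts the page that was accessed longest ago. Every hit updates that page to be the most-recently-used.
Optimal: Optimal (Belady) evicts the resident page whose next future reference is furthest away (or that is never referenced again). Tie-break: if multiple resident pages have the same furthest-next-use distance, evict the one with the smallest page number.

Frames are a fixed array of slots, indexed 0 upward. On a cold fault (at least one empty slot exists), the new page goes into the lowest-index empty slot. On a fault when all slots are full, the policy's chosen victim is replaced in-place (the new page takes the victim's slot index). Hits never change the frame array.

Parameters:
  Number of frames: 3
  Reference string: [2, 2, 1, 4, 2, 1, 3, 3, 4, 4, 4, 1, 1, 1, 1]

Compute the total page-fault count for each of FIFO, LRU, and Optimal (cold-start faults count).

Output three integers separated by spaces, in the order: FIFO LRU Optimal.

Answer: 4 5 4

Derivation:
--- FIFO ---
  step 0: ref 2 -> FAULT, frames=[2,-,-] (faults so far: 1)
  step 1: ref 2 -> HIT, frames=[2,-,-] (faults so far: 1)
  step 2: ref 1 -> FAULT, frames=[2,1,-] (faults so far: 2)
  step 3: ref 4 -> FAULT, frames=[2,1,4] (faults so far: 3)
  step 4: ref 2 -> HIT, frames=[2,1,4] (faults so far: 3)
  step 5: ref 1 -> HIT, frames=[2,1,4] (faults so far: 3)
  step 6: ref 3 -> FAULT, evict 2, frames=[3,1,4] (faults so far: 4)
  step 7: ref 3 -> HIT, frames=[3,1,4] (faults so far: 4)
  step 8: ref 4 -> HIT, frames=[3,1,4] (faults so far: 4)
  step 9: ref 4 -> HIT, frames=[3,1,4] (faults so far: 4)
  step 10: ref 4 -> HIT, frames=[3,1,4] (faults so far: 4)
  step 11: ref 1 -> HIT, frames=[3,1,4] (faults so far: 4)
  step 12: ref 1 -> HIT, frames=[3,1,4] (faults so far: 4)
  step 13: ref 1 -> HIT, frames=[3,1,4] (faults so far: 4)
  step 14: ref 1 -> HIT, frames=[3,1,4] (faults so far: 4)
  FIFO total faults: 4
--- LRU ---
  step 0: ref 2 -> FAULT, frames=[2,-,-] (faults so far: 1)
  step 1: ref 2 -> HIT, frames=[2,-,-] (faults so far: 1)
  step 2: ref 1 -> FAULT, frames=[2,1,-] (faults so far: 2)
  step 3: ref 4 -> FAULT, frames=[2,1,4] (faults so far: 3)
  step 4: ref 2 -> HIT, frames=[2,1,4] (faults so far: 3)
  step 5: ref 1 -> HIT, frames=[2,1,4] (faults so far: 3)
  step 6: ref 3 -> FAULT, evict 4, frames=[2,1,3] (faults so far: 4)
  step 7: ref 3 -> HIT, frames=[2,1,3] (faults so far: 4)
  step 8: ref 4 -> FAULT, evict 2, frames=[4,1,3] (faults so far: 5)
  step 9: ref 4 -> HIT, frames=[4,1,3] (faults so far: 5)
  step 10: ref 4 -> HIT, frames=[4,1,3] (faults so far: 5)
  step 11: ref 1 -> HIT, frames=[4,1,3] (faults so far: 5)
  step 12: ref 1 -> HIT, frames=[4,1,3] (faults so far: 5)
  step 13: ref 1 -> HIT, frames=[4,1,3] (faults so far: 5)
  step 14: ref 1 -> HIT, frames=[4,1,3] (faults so far: 5)
  LRU total faults: 5
--- Optimal ---
  step 0: ref 2 -> FAULT, frames=[2,-,-] (faults so far: 1)
  step 1: ref 2 -> HIT, frames=[2,-,-] (faults so far: 1)
  step 2: ref 1 -> FAULT, frames=[2,1,-] (faults so far: 2)
  step 3: ref 4 -> FAULT, frames=[2,1,4] (faults so far: 3)
  step 4: ref 2 -> HIT, frames=[2,1,4] (faults so far: 3)
  step 5: ref 1 -> HIT, frames=[2,1,4] (faults so far: 3)
  step 6: ref 3 -> FAULT, evict 2, frames=[3,1,4] (faults so far: 4)
  step 7: ref 3 -> HIT, frames=[3,1,4] (faults so far: 4)
  step 8: ref 4 -> HIT, frames=[3,1,4] (faults so far: 4)
  step 9: ref 4 -> HIT, frames=[3,1,4] (faults so far: 4)
  step 10: ref 4 -> HIT, frames=[3,1,4] (faults so far: 4)
  step 11: ref 1 -> HIT, frames=[3,1,4] (faults so far: 4)
  step 12: ref 1 -> HIT, frames=[3,1,4] (faults so far: 4)
  step 13: ref 1 -> HIT, frames=[3,1,4] (faults so far: 4)
  step 14: ref 1 -> HIT, frames=[3,1,4] (faults so far: 4)
  Optimal total faults: 4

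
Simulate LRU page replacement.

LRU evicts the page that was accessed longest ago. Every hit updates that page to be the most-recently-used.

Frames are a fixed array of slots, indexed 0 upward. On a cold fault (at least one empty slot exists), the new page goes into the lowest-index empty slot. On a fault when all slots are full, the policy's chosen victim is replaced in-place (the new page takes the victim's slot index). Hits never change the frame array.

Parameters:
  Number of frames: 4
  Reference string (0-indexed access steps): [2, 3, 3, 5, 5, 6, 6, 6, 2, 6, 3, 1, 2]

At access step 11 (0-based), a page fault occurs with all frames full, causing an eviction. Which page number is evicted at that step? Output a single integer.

Answer: 5

Derivation:
Step 0: ref 2 -> FAULT, frames=[2,-,-,-]
Step 1: ref 3 -> FAULT, frames=[2,3,-,-]
Step 2: ref 3 -> HIT, frames=[2,3,-,-]
Step 3: ref 5 -> FAULT, frames=[2,3,5,-]
Step 4: ref 5 -> HIT, frames=[2,3,5,-]
Step 5: ref 6 -> FAULT, frames=[2,3,5,6]
Step 6: ref 6 -> HIT, frames=[2,3,5,6]
Step 7: ref 6 -> HIT, frames=[2,3,5,6]
Step 8: ref 2 -> HIT, frames=[2,3,5,6]
Step 9: ref 6 -> HIT, frames=[2,3,5,6]
Step 10: ref 3 -> HIT, frames=[2,3,5,6]
Step 11: ref 1 -> FAULT, evict 5, frames=[2,3,1,6]
At step 11: evicted page 5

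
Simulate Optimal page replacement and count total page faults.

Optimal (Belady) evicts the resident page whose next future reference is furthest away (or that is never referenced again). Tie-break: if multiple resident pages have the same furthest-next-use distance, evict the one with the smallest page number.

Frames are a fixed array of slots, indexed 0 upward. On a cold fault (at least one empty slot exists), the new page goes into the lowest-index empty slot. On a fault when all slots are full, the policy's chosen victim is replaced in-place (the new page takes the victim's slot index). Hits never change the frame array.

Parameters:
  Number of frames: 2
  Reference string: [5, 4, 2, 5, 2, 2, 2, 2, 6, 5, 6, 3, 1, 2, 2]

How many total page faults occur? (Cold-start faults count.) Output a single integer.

Step 0: ref 5 → FAULT, frames=[5,-]
Step 1: ref 4 → FAULT, frames=[5,4]
Step 2: ref 2 → FAULT (evict 4), frames=[5,2]
Step 3: ref 5 → HIT, frames=[5,2]
Step 4: ref 2 → HIT, frames=[5,2]
Step 5: ref 2 → HIT, frames=[5,2]
Step 6: ref 2 → HIT, frames=[5,2]
Step 7: ref 2 → HIT, frames=[5,2]
Step 8: ref 6 → FAULT (evict 2), frames=[5,6]
Step 9: ref 5 → HIT, frames=[5,6]
Step 10: ref 6 → HIT, frames=[5,6]
Step 11: ref 3 → FAULT (evict 5), frames=[3,6]
Step 12: ref 1 → FAULT (evict 3), frames=[1,6]
Step 13: ref 2 → FAULT (evict 1), frames=[2,6]
Step 14: ref 2 → HIT, frames=[2,6]
Total faults: 7

Answer: 7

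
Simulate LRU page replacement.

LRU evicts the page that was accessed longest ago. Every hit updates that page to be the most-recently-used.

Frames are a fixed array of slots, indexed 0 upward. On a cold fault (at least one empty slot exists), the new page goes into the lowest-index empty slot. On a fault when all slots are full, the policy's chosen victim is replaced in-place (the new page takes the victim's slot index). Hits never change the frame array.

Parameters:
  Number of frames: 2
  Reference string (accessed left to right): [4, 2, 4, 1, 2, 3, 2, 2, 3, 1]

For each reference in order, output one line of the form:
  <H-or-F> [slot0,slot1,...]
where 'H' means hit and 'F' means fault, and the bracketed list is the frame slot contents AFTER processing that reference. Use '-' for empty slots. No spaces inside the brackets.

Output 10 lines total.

F [4,-]
F [4,2]
H [4,2]
F [4,1]
F [2,1]
F [2,3]
H [2,3]
H [2,3]
H [2,3]
F [1,3]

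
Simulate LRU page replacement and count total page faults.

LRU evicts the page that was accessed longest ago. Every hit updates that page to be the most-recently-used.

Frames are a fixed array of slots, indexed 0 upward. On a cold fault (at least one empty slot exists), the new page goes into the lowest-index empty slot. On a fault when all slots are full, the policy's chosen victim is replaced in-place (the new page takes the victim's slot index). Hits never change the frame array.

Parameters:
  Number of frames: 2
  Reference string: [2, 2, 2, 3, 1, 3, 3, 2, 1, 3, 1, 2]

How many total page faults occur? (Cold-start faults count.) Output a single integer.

Step 0: ref 2 → FAULT, frames=[2,-]
Step 1: ref 2 → HIT, frames=[2,-]
Step 2: ref 2 → HIT, frames=[2,-]
Step 3: ref 3 → FAULT, frames=[2,3]
Step 4: ref 1 → FAULT (evict 2), frames=[1,3]
Step 5: ref 3 → HIT, frames=[1,3]
Step 6: ref 3 → HIT, frames=[1,3]
Step 7: ref 2 → FAULT (evict 1), frames=[2,3]
Step 8: ref 1 → FAULT (evict 3), frames=[2,1]
Step 9: ref 3 → FAULT (evict 2), frames=[3,1]
Step 10: ref 1 → HIT, frames=[3,1]
Step 11: ref 2 → FAULT (evict 3), frames=[2,1]
Total faults: 7

Answer: 7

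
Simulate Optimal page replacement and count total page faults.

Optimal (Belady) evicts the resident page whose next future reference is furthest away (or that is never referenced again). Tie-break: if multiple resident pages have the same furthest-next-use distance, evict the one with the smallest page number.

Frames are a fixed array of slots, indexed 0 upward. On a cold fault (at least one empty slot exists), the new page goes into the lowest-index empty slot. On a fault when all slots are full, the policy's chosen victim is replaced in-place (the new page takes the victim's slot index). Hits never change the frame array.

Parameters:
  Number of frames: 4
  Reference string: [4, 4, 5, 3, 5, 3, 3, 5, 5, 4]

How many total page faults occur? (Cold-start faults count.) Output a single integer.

Step 0: ref 4 → FAULT, frames=[4,-,-,-]
Step 1: ref 4 → HIT, frames=[4,-,-,-]
Step 2: ref 5 → FAULT, frames=[4,5,-,-]
Step 3: ref 3 → FAULT, frames=[4,5,3,-]
Step 4: ref 5 → HIT, frames=[4,5,3,-]
Step 5: ref 3 → HIT, frames=[4,5,3,-]
Step 6: ref 3 → HIT, frames=[4,5,3,-]
Step 7: ref 5 → HIT, frames=[4,5,3,-]
Step 8: ref 5 → HIT, frames=[4,5,3,-]
Step 9: ref 4 → HIT, frames=[4,5,3,-]
Total faults: 3

Answer: 3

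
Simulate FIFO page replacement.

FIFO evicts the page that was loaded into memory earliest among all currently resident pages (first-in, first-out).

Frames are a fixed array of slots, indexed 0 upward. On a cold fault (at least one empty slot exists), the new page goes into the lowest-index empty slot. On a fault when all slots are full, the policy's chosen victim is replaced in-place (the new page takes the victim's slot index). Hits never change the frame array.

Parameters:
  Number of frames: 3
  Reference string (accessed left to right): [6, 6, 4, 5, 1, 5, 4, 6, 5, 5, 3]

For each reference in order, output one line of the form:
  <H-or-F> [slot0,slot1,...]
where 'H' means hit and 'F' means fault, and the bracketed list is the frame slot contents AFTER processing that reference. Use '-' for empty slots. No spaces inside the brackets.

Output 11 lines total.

F [6,-,-]
H [6,-,-]
F [6,4,-]
F [6,4,5]
F [1,4,5]
H [1,4,5]
H [1,4,5]
F [1,6,5]
H [1,6,5]
H [1,6,5]
F [1,6,3]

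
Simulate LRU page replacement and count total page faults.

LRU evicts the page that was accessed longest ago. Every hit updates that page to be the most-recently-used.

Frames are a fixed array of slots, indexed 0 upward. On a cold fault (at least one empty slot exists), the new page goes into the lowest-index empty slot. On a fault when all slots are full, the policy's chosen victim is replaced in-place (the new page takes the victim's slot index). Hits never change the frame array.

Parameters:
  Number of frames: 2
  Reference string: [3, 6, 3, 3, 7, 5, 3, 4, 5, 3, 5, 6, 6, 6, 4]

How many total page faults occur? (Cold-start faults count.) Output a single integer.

Answer: 10

Derivation:
Step 0: ref 3 → FAULT, frames=[3,-]
Step 1: ref 6 → FAULT, frames=[3,6]
Step 2: ref 3 → HIT, frames=[3,6]
Step 3: ref 3 → HIT, frames=[3,6]
Step 4: ref 7 → FAULT (evict 6), frames=[3,7]
Step 5: ref 5 → FAULT (evict 3), frames=[5,7]
Step 6: ref 3 → FAULT (evict 7), frames=[5,3]
Step 7: ref 4 → FAULT (evict 5), frames=[4,3]
Step 8: ref 5 → FAULT (evict 3), frames=[4,5]
Step 9: ref 3 → FAULT (evict 4), frames=[3,5]
Step 10: ref 5 → HIT, frames=[3,5]
Step 11: ref 6 → FAULT (evict 3), frames=[6,5]
Step 12: ref 6 → HIT, frames=[6,5]
Step 13: ref 6 → HIT, frames=[6,5]
Step 14: ref 4 → FAULT (evict 5), frames=[6,4]
Total faults: 10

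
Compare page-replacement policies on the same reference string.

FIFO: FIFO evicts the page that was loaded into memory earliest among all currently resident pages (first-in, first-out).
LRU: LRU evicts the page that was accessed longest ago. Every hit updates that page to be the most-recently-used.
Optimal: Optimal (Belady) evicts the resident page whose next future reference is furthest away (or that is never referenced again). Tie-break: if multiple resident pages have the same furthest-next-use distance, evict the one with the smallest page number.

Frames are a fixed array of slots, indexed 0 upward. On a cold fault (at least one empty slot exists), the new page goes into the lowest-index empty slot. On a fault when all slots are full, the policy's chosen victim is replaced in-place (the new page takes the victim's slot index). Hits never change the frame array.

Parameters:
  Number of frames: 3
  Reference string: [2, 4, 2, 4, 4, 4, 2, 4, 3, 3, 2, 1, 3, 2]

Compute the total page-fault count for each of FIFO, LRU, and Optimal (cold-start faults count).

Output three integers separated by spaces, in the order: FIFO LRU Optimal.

Answer: 5 4 4

Derivation:
--- FIFO ---
  step 0: ref 2 -> FAULT, frames=[2,-,-] (faults so far: 1)
  step 1: ref 4 -> FAULT, frames=[2,4,-] (faults so far: 2)
  step 2: ref 2 -> HIT, frames=[2,4,-] (faults so far: 2)
  step 3: ref 4 -> HIT, frames=[2,4,-] (faults so far: 2)
  step 4: ref 4 -> HIT, frames=[2,4,-] (faults so far: 2)
  step 5: ref 4 -> HIT, frames=[2,4,-] (faults so far: 2)
  step 6: ref 2 -> HIT, frames=[2,4,-] (faults so far: 2)
  step 7: ref 4 -> HIT, frames=[2,4,-] (faults so far: 2)
  step 8: ref 3 -> FAULT, frames=[2,4,3] (faults so far: 3)
  step 9: ref 3 -> HIT, frames=[2,4,3] (faults so far: 3)
  step 10: ref 2 -> HIT, frames=[2,4,3] (faults so far: 3)
  step 11: ref 1 -> FAULT, evict 2, frames=[1,4,3] (faults so far: 4)
  step 12: ref 3 -> HIT, frames=[1,4,3] (faults so far: 4)
  step 13: ref 2 -> FAULT, evict 4, frames=[1,2,3] (faults so far: 5)
  FIFO total faults: 5
--- LRU ---
  step 0: ref 2 -> FAULT, frames=[2,-,-] (faults so far: 1)
  step 1: ref 4 -> FAULT, frames=[2,4,-] (faults so far: 2)
  step 2: ref 2 -> HIT, frames=[2,4,-] (faults so far: 2)
  step 3: ref 4 -> HIT, frames=[2,4,-] (faults so far: 2)
  step 4: ref 4 -> HIT, frames=[2,4,-] (faults so far: 2)
  step 5: ref 4 -> HIT, frames=[2,4,-] (faults so far: 2)
  step 6: ref 2 -> HIT, frames=[2,4,-] (faults so far: 2)
  step 7: ref 4 -> HIT, frames=[2,4,-] (faults so far: 2)
  step 8: ref 3 -> FAULT, frames=[2,4,3] (faults so far: 3)
  step 9: ref 3 -> HIT, frames=[2,4,3] (faults so far: 3)
  step 10: ref 2 -> HIT, frames=[2,4,3] (faults so far: 3)
  step 11: ref 1 -> FAULT, evict 4, frames=[2,1,3] (faults so far: 4)
  step 12: ref 3 -> HIT, frames=[2,1,3] (faults so far: 4)
  step 13: ref 2 -> HIT, frames=[2,1,3] (faults so far: 4)
  LRU total faults: 4
--- Optimal ---
  step 0: ref 2 -> FAULT, frames=[2,-,-] (faults so far: 1)
  step 1: ref 4 -> FAULT, frames=[2,4,-] (faults so far: 2)
  step 2: ref 2 -> HIT, frames=[2,4,-] (faults so far: 2)
  step 3: ref 4 -> HIT, frames=[2,4,-] (faults so far: 2)
  step 4: ref 4 -> HIT, frames=[2,4,-] (faults so far: 2)
  step 5: ref 4 -> HIT, frames=[2,4,-] (faults so far: 2)
  step 6: ref 2 -> HIT, frames=[2,4,-] (faults so far: 2)
  step 7: ref 4 -> HIT, frames=[2,4,-] (faults so far: 2)
  step 8: ref 3 -> FAULT, frames=[2,4,3] (faults so far: 3)
  step 9: ref 3 -> HIT, frames=[2,4,3] (faults so far: 3)
  step 10: ref 2 -> HIT, frames=[2,4,3] (faults so far: 3)
  step 11: ref 1 -> FAULT, evict 4, frames=[2,1,3] (faults so far: 4)
  step 12: ref 3 -> HIT, frames=[2,1,3] (faults so far: 4)
  step 13: ref 2 -> HIT, frames=[2,1,3] (faults so far: 4)
  Optimal total faults: 4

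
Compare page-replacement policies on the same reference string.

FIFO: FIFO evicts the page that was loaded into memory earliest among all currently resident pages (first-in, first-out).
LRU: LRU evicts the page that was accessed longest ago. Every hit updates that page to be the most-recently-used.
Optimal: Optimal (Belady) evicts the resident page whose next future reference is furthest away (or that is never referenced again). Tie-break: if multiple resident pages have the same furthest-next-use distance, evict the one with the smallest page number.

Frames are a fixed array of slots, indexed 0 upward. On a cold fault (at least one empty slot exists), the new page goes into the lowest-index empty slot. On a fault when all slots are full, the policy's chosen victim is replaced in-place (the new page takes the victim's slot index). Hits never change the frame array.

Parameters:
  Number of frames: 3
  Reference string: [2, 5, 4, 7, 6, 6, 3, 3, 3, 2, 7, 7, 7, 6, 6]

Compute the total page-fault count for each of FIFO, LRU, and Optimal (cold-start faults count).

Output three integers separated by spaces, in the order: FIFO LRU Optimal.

--- FIFO ---
  step 0: ref 2 -> FAULT, frames=[2,-,-] (faults so far: 1)
  step 1: ref 5 -> FAULT, frames=[2,5,-] (faults so far: 2)
  step 2: ref 4 -> FAULT, frames=[2,5,4] (faults so far: 3)
  step 3: ref 7 -> FAULT, evict 2, frames=[7,5,4] (faults so far: 4)
  step 4: ref 6 -> FAULT, evict 5, frames=[7,6,4] (faults so far: 5)
  step 5: ref 6 -> HIT, frames=[7,6,4] (faults so far: 5)
  step 6: ref 3 -> FAULT, evict 4, frames=[7,6,3] (faults so far: 6)
  step 7: ref 3 -> HIT, frames=[7,6,3] (faults so far: 6)
  step 8: ref 3 -> HIT, frames=[7,6,3] (faults so far: 6)
  step 9: ref 2 -> FAULT, evict 7, frames=[2,6,3] (faults so far: 7)
  step 10: ref 7 -> FAULT, evict 6, frames=[2,7,3] (faults so far: 8)
  step 11: ref 7 -> HIT, frames=[2,7,3] (faults so far: 8)
  step 12: ref 7 -> HIT, frames=[2,7,3] (faults so far: 8)
  step 13: ref 6 -> FAULT, evict 3, frames=[2,7,6] (faults so far: 9)
  step 14: ref 6 -> HIT, frames=[2,7,6] (faults so far: 9)
  FIFO total faults: 9
--- LRU ---
  step 0: ref 2 -> FAULT, frames=[2,-,-] (faults so far: 1)
  step 1: ref 5 -> FAULT, frames=[2,5,-] (faults so far: 2)
  step 2: ref 4 -> FAULT, frames=[2,5,4] (faults so far: 3)
  step 3: ref 7 -> FAULT, evict 2, frames=[7,5,4] (faults so far: 4)
  step 4: ref 6 -> FAULT, evict 5, frames=[7,6,4] (faults so far: 5)
  step 5: ref 6 -> HIT, frames=[7,6,4] (faults so far: 5)
  step 6: ref 3 -> FAULT, evict 4, frames=[7,6,3] (faults so far: 6)
  step 7: ref 3 -> HIT, frames=[7,6,3] (faults so far: 6)
  step 8: ref 3 -> HIT, frames=[7,6,3] (faults so far: 6)
  step 9: ref 2 -> FAULT, evict 7, frames=[2,6,3] (faults so far: 7)
  step 10: ref 7 -> FAULT, evict 6, frames=[2,7,3] (faults so far: 8)
  step 11: ref 7 -> HIT, frames=[2,7,3] (faults so far: 8)
  step 12: ref 7 -> HIT, frames=[2,7,3] (faults so far: 8)
  step 13: ref 6 -> FAULT, evict 3, frames=[2,7,6] (faults so far: 9)
  step 14: ref 6 -> HIT, frames=[2,7,6] (faults so far: 9)
  LRU total faults: 9
--- Optimal ---
  step 0: ref 2 -> FAULT, frames=[2,-,-] (faults so far: 1)
  step 1: ref 5 -> FAULT, frames=[2,5,-] (faults so far: 2)
  step 2: ref 4 -> FAULT, frames=[2,5,4] (faults so far: 3)
  step 3: ref 7 -> FAULT, evict 4, frames=[2,5,7] (faults so far: 4)
  step 4: ref 6 -> FAULT, evict 5, frames=[2,6,7] (faults so far: 5)
  step 5: ref 6 -> HIT, frames=[2,6,7] (faults so far: 5)
  step 6: ref 3 -> FAULT, evict 6, frames=[2,3,7] (faults so far: 6)
  step 7: ref 3 -> HIT, frames=[2,3,7] (faults so far: 6)
  step 8: ref 3 -> HIT, frames=[2,3,7] (faults so far: 6)
  step 9: ref 2 -> HIT, frames=[2,3,7] (faults so far: 6)
  step 10: ref 7 -> HIT, frames=[2,3,7] (faults so far: 6)
  step 11: ref 7 -> HIT, frames=[2,3,7] (faults so far: 6)
  step 12: ref 7 -> HIT, frames=[2,3,7] (faults so far: 6)
  step 13: ref 6 -> FAULT, evict 2, frames=[6,3,7] (faults so far: 7)
  step 14: ref 6 -> HIT, frames=[6,3,7] (faults so far: 7)
  Optimal total faults: 7

Answer: 9 9 7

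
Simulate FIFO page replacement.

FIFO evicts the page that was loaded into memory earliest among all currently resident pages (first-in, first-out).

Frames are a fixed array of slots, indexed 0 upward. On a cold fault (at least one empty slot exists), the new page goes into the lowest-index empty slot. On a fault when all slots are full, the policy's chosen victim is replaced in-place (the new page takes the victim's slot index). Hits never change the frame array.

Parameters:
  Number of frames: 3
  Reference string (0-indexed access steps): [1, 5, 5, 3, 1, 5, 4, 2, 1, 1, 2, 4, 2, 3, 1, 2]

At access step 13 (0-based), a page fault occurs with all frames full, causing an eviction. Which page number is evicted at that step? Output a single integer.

Answer: 4

Derivation:
Step 0: ref 1 -> FAULT, frames=[1,-,-]
Step 1: ref 5 -> FAULT, frames=[1,5,-]
Step 2: ref 5 -> HIT, frames=[1,5,-]
Step 3: ref 3 -> FAULT, frames=[1,5,3]
Step 4: ref 1 -> HIT, frames=[1,5,3]
Step 5: ref 5 -> HIT, frames=[1,5,3]
Step 6: ref 4 -> FAULT, evict 1, frames=[4,5,3]
Step 7: ref 2 -> FAULT, evict 5, frames=[4,2,3]
Step 8: ref 1 -> FAULT, evict 3, frames=[4,2,1]
Step 9: ref 1 -> HIT, frames=[4,2,1]
Step 10: ref 2 -> HIT, frames=[4,2,1]
Step 11: ref 4 -> HIT, frames=[4,2,1]
Step 12: ref 2 -> HIT, frames=[4,2,1]
Step 13: ref 3 -> FAULT, evict 4, frames=[3,2,1]
At step 13: evicted page 4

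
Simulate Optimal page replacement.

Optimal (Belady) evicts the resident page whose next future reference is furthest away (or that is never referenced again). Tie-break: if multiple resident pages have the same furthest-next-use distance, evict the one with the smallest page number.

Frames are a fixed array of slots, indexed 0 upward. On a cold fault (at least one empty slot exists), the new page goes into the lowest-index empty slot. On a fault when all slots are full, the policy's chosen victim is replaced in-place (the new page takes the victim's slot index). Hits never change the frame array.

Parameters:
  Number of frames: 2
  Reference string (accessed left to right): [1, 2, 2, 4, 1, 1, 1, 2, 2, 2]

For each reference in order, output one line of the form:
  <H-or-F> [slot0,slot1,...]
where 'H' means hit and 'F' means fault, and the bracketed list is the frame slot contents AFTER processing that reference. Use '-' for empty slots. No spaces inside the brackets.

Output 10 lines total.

F [1,-]
F [1,2]
H [1,2]
F [1,4]
H [1,4]
H [1,4]
H [1,4]
F [2,4]
H [2,4]
H [2,4]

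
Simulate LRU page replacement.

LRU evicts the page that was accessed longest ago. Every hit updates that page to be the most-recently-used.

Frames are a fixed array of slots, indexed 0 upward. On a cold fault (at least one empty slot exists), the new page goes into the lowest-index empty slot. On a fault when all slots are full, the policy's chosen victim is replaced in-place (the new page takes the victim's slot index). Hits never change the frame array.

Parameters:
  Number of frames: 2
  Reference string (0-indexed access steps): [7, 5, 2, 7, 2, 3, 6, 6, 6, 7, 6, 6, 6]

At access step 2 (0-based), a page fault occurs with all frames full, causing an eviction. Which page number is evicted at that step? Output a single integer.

Answer: 7

Derivation:
Step 0: ref 7 -> FAULT, frames=[7,-]
Step 1: ref 5 -> FAULT, frames=[7,5]
Step 2: ref 2 -> FAULT, evict 7, frames=[2,5]
At step 2: evicted page 7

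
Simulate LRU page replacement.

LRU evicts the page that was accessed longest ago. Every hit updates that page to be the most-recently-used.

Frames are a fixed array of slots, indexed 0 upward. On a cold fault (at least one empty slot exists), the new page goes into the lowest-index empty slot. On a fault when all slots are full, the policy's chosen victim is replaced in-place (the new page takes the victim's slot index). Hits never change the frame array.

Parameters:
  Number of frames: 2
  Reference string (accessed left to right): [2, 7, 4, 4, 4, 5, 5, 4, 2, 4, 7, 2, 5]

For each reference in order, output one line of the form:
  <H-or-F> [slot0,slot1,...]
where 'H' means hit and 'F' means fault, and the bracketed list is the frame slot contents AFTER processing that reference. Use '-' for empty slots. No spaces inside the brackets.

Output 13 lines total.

F [2,-]
F [2,7]
F [4,7]
H [4,7]
H [4,7]
F [4,5]
H [4,5]
H [4,5]
F [4,2]
H [4,2]
F [4,7]
F [2,7]
F [2,5]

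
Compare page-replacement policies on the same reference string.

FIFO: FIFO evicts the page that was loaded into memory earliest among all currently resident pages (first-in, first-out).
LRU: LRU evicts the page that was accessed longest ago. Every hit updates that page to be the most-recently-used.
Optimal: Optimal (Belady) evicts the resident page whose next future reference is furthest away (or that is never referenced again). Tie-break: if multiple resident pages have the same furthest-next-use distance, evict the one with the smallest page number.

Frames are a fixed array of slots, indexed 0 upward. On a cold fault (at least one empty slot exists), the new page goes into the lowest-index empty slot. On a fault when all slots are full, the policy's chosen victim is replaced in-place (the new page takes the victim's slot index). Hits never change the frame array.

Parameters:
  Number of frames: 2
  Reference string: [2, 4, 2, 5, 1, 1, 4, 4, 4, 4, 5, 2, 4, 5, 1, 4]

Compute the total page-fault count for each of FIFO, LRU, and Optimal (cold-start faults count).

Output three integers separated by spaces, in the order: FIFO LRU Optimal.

--- FIFO ---
  step 0: ref 2 -> FAULT, frames=[2,-] (faults so far: 1)
  step 1: ref 4 -> FAULT, frames=[2,4] (faults so far: 2)
  step 2: ref 2 -> HIT, frames=[2,4] (faults so far: 2)
  step 3: ref 5 -> FAULT, evict 2, frames=[5,4] (faults so far: 3)
  step 4: ref 1 -> FAULT, evict 4, frames=[5,1] (faults so far: 4)
  step 5: ref 1 -> HIT, frames=[5,1] (faults so far: 4)
  step 6: ref 4 -> FAULT, evict 5, frames=[4,1] (faults so far: 5)
  step 7: ref 4 -> HIT, frames=[4,1] (faults so far: 5)
  step 8: ref 4 -> HIT, frames=[4,1] (faults so far: 5)
  step 9: ref 4 -> HIT, frames=[4,1] (faults so far: 5)
  step 10: ref 5 -> FAULT, evict 1, frames=[4,5] (faults so far: 6)
  step 11: ref 2 -> FAULT, evict 4, frames=[2,5] (faults so far: 7)
  step 12: ref 4 -> FAULT, evict 5, frames=[2,4] (faults so far: 8)
  step 13: ref 5 -> FAULT, evict 2, frames=[5,4] (faults so far: 9)
  step 14: ref 1 -> FAULT, evict 4, frames=[5,1] (faults so far: 10)
  step 15: ref 4 -> FAULT, evict 5, frames=[4,1] (faults so far: 11)
  FIFO total faults: 11
--- LRU ---
  step 0: ref 2 -> FAULT, frames=[2,-] (faults so far: 1)
  step 1: ref 4 -> FAULT, frames=[2,4] (faults so far: 2)
  step 2: ref 2 -> HIT, frames=[2,4] (faults so far: 2)
  step 3: ref 5 -> FAULT, evict 4, frames=[2,5] (faults so far: 3)
  step 4: ref 1 -> FAULT, evict 2, frames=[1,5] (faults so far: 4)
  step 5: ref 1 -> HIT, frames=[1,5] (faults so far: 4)
  step 6: ref 4 -> FAULT, evict 5, frames=[1,4] (faults so far: 5)
  step 7: ref 4 -> HIT, frames=[1,4] (faults so far: 5)
  step 8: ref 4 -> HIT, frames=[1,4] (faults so far: 5)
  step 9: ref 4 -> HIT, frames=[1,4] (faults so far: 5)
  step 10: ref 5 -> FAULT, evict 1, frames=[5,4] (faults so far: 6)
  step 11: ref 2 -> FAULT, evict 4, frames=[5,2] (faults so far: 7)
  step 12: ref 4 -> FAULT, evict 5, frames=[4,2] (faults so far: 8)
  step 13: ref 5 -> FAULT, evict 2, frames=[4,5] (faults so far: 9)
  step 14: ref 1 -> FAULT, evict 4, frames=[1,5] (faults so far: 10)
  step 15: ref 4 -> FAULT, evict 5, frames=[1,4] (faults so far: 11)
  LRU total faults: 11
--- Optimal ---
  step 0: ref 2 -> FAULT, frames=[2,-] (faults so far: 1)
  step 1: ref 4 -> FAULT, frames=[2,4] (faults so far: 2)
  step 2: ref 2 -> HIT, frames=[2,4] (faults so far: 2)
  step 3: ref 5 -> FAULT, evict 2, frames=[5,4] (faults so far: 3)
  step 4: ref 1 -> FAULT, evict 5, frames=[1,4] (faults so far: 4)
  step 5: ref 1 -> HIT, frames=[1,4] (faults so far: 4)
  step 6: ref 4 -> HIT, frames=[1,4] (faults so far: 4)
  step 7: ref 4 -> HIT, frames=[1,4] (faults so far: 4)
  step 8: ref 4 -> HIT, frames=[1,4] (faults so far: 4)
  step 9: ref 4 -> HIT, frames=[1,4] (faults so far: 4)
  step 10: ref 5 -> FAULT, evict 1, frames=[5,4] (faults so far: 5)
  step 11: ref 2 -> FAULT, evict 5, frames=[2,4] (faults so far: 6)
  step 12: ref 4 -> HIT, frames=[2,4] (faults so far: 6)
  step 13: ref 5 -> FAULT, evict 2, frames=[5,4] (faults so far: 7)
  step 14: ref 1 -> FAULT, evict 5, frames=[1,4] (faults so far: 8)
  step 15: ref 4 -> HIT, frames=[1,4] (faults so far: 8)
  Optimal total faults: 8

Answer: 11 11 8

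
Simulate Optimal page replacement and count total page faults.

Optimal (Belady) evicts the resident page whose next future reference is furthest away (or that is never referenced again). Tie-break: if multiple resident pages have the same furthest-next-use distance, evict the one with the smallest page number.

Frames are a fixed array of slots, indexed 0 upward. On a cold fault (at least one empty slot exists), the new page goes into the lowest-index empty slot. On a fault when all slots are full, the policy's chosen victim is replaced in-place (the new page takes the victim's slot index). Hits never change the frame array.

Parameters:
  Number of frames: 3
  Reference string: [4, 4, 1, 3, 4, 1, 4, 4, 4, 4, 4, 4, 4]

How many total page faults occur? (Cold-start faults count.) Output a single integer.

Step 0: ref 4 → FAULT, frames=[4,-,-]
Step 1: ref 4 → HIT, frames=[4,-,-]
Step 2: ref 1 → FAULT, frames=[4,1,-]
Step 3: ref 3 → FAULT, frames=[4,1,3]
Step 4: ref 4 → HIT, frames=[4,1,3]
Step 5: ref 1 → HIT, frames=[4,1,3]
Step 6: ref 4 → HIT, frames=[4,1,3]
Step 7: ref 4 → HIT, frames=[4,1,3]
Step 8: ref 4 → HIT, frames=[4,1,3]
Step 9: ref 4 → HIT, frames=[4,1,3]
Step 10: ref 4 → HIT, frames=[4,1,3]
Step 11: ref 4 → HIT, frames=[4,1,3]
Step 12: ref 4 → HIT, frames=[4,1,3]
Total faults: 3

Answer: 3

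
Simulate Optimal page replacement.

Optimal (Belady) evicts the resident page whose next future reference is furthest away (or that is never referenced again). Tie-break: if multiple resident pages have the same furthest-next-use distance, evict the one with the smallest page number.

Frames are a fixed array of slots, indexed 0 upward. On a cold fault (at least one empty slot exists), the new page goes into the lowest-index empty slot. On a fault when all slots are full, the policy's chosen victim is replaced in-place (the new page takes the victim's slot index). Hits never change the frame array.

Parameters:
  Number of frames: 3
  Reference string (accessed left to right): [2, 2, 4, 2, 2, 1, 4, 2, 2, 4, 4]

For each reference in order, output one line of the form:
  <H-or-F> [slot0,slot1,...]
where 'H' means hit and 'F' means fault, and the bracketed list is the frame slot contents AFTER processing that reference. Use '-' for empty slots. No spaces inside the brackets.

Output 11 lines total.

F [2,-,-]
H [2,-,-]
F [2,4,-]
H [2,4,-]
H [2,4,-]
F [2,4,1]
H [2,4,1]
H [2,4,1]
H [2,4,1]
H [2,4,1]
H [2,4,1]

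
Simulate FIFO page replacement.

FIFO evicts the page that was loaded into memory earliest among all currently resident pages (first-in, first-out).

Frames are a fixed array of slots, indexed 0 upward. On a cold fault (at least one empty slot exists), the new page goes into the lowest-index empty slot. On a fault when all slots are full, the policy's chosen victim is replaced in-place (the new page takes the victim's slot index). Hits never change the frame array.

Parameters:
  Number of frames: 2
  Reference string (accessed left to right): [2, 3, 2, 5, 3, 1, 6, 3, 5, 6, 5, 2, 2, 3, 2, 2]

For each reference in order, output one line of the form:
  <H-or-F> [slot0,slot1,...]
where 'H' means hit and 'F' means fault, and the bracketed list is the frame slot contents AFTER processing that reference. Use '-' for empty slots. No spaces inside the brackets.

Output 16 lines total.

F [2,-]
F [2,3]
H [2,3]
F [5,3]
H [5,3]
F [5,1]
F [6,1]
F [6,3]
F [5,3]
F [5,6]
H [5,6]
F [2,6]
H [2,6]
F [2,3]
H [2,3]
H [2,3]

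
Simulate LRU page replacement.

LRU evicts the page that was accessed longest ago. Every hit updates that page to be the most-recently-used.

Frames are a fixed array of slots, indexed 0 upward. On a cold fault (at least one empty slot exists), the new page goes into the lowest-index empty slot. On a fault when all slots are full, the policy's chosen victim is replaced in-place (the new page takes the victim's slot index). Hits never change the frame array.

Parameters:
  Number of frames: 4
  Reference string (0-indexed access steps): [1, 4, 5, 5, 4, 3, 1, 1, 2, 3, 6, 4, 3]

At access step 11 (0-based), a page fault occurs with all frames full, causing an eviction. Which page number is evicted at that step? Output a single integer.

Step 0: ref 1 -> FAULT, frames=[1,-,-,-]
Step 1: ref 4 -> FAULT, frames=[1,4,-,-]
Step 2: ref 5 -> FAULT, frames=[1,4,5,-]
Step 3: ref 5 -> HIT, frames=[1,4,5,-]
Step 4: ref 4 -> HIT, frames=[1,4,5,-]
Step 5: ref 3 -> FAULT, frames=[1,4,5,3]
Step 6: ref 1 -> HIT, frames=[1,4,5,3]
Step 7: ref 1 -> HIT, frames=[1,4,5,3]
Step 8: ref 2 -> FAULT, evict 5, frames=[1,4,2,3]
Step 9: ref 3 -> HIT, frames=[1,4,2,3]
Step 10: ref 6 -> FAULT, evict 4, frames=[1,6,2,3]
Step 11: ref 4 -> FAULT, evict 1, frames=[4,6,2,3]
At step 11: evicted page 1

Answer: 1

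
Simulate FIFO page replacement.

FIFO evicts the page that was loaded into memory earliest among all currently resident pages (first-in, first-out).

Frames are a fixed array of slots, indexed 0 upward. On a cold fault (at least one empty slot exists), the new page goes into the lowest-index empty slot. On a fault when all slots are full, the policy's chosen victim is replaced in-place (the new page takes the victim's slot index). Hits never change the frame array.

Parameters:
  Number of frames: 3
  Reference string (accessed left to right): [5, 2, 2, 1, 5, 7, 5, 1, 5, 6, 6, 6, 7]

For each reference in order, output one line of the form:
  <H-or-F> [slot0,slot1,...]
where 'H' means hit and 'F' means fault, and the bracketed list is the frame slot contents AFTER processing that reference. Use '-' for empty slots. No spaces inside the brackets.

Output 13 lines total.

F [5,-,-]
F [5,2,-]
H [5,2,-]
F [5,2,1]
H [5,2,1]
F [7,2,1]
F [7,5,1]
H [7,5,1]
H [7,5,1]
F [7,5,6]
H [7,5,6]
H [7,5,6]
H [7,5,6]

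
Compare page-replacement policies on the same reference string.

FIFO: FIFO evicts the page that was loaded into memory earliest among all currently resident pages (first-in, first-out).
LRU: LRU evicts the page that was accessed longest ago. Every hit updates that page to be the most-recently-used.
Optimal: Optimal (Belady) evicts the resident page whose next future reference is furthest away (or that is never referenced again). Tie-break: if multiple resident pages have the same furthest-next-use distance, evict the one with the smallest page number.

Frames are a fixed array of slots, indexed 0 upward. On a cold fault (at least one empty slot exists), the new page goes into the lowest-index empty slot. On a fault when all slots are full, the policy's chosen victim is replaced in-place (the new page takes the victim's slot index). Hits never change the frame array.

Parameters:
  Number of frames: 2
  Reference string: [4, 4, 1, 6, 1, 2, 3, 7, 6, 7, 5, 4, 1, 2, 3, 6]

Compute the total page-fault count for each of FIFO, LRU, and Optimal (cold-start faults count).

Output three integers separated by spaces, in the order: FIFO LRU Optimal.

--- FIFO ---
  step 0: ref 4 -> FAULT, frames=[4,-] (faults so far: 1)
  step 1: ref 4 -> HIT, frames=[4,-] (faults so far: 1)
  step 2: ref 1 -> FAULT, frames=[4,1] (faults so far: 2)
  step 3: ref 6 -> FAULT, evict 4, frames=[6,1] (faults so far: 3)
  step 4: ref 1 -> HIT, frames=[6,1] (faults so far: 3)
  step 5: ref 2 -> FAULT, evict 1, frames=[6,2] (faults so far: 4)
  step 6: ref 3 -> FAULT, evict 6, frames=[3,2] (faults so far: 5)
  step 7: ref 7 -> FAULT, evict 2, frames=[3,7] (faults so far: 6)
  step 8: ref 6 -> FAULT, evict 3, frames=[6,7] (faults so far: 7)
  step 9: ref 7 -> HIT, frames=[6,7] (faults so far: 7)
  step 10: ref 5 -> FAULT, evict 7, frames=[6,5] (faults so far: 8)
  step 11: ref 4 -> FAULT, evict 6, frames=[4,5] (faults so far: 9)
  step 12: ref 1 -> FAULT, evict 5, frames=[4,1] (faults so far: 10)
  step 13: ref 2 -> FAULT, evict 4, frames=[2,1] (faults so far: 11)
  step 14: ref 3 -> FAULT, evict 1, frames=[2,3] (faults so far: 12)
  step 15: ref 6 -> FAULT, evict 2, frames=[6,3] (faults so far: 13)
  FIFO total faults: 13
--- LRU ---
  step 0: ref 4 -> FAULT, frames=[4,-] (faults so far: 1)
  step 1: ref 4 -> HIT, frames=[4,-] (faults so far: 1)
  step 2: ref 1 -> FAULT, frames=[4,1] (faults so far: 2)
  step 3: ref 6 -> FAULT, evict 4, frames=[6,1] (faults so far: 3)
  step 4: ref 1 -> HIT, frames=[6,1] (faults so far: 3)
  step 5: ref 2 -> FAULT, evict 6, frames=[2,1] (faults so far: 4)
  step 6: ref 3 -> FAULT, evict 1, frames=[2,3] (faults so far: 5)
  step 7: ref 7 -> FAULT, evict 2, frames=[7,3] (faults so far: 6)
  step 8: ref 6 -> FAULT, evict 3, frames=[7,6] (faults so far: 7)
  step 9: ref 7 -> HIT, frames=[7,6] (faults so far: 7)
  step 10: ref 5 -> FAULT, evict 6, frames=[7,5] (faults so far: 8)
  step 11: ref 4 -> FAULT, evict 7, frames=[4,5] (faults so far: 9)
  step 12: ref 1 -> FAULT, evict 5, frames=[4,1] (faults so far: 10)
  step 13: ref 2 -> FAULT, evict 4, frames=[2,1] (faults so far: 11)
  step 14: ref 3 -> FAULT, evict 1, frames=[2,3] (faults so far: 12)
  step 15: ref 6 -> FAULT, evict 2, frames=[6,3] (faults so far: 13)
  LRU total faults: 13
--- Optimal ---
  step 0: ref 4 -> FAULT, frames=[4,-] (faults so far: 1)
  step 1: ref 4 -> HIT, frames=[4,-] (faults so far: 1)
  step 2: ref 1 -> FAULT, frames=[4,1] (faults so far: 2)
  step 3: ref 6 -> FAULT, evict 4, frames=[6,1] (faults so far: 3)
  step 4: ref 1 -> HIT, frames=[6,1] (faults so far: 3)
  step 5: ref 2 -> FAULT, evict 1, frames=[6,2] (faults so far: 4)
  step 6: ref 3 -> FAULT, evict 2, frames=[6,3] (faults so far: 5)
  step 7: ref 7 -> FAULT, evict 3, frames=[6,7] (faults so far: 6)
  step 8: ref 6 -> HIT, frames=[6,7] (faults so far: 6)
  step 9: ref 7 -> HIT, frames=[6,7] (faults so far: 6)
  step 10: ref 5 -> FAULT, evict 7, frames=[6,5] (faults so far: 7)
  step 11: ref 4 -> FAULT, evict 5, frames=[6,4] (faults so far: 8)
  step 12: ref 1 -> FAULT, evict 4, frames=[6,1] (faults so far: 9)
  step 13: ref 2 -> FAULT, evict 1, frames=[6,2] (faults so far: 10)
  step 14: ref 3 -> FAULT, evict 2, frames=[6,3] (faults so far: 11)
  step 15: ref 6 -> HIT, frames=[6,3] (faults so far: 11)
  Optimal total faults: 11

Answer: 13 13 11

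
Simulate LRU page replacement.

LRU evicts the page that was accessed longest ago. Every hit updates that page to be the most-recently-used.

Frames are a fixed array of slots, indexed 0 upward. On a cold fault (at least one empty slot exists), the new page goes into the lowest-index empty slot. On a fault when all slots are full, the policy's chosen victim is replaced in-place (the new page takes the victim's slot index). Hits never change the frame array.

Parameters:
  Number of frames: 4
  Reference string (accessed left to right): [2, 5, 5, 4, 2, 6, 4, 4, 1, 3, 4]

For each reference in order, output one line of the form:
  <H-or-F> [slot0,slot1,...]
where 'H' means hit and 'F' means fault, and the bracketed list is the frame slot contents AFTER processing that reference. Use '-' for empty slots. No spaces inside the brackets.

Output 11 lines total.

F [2,-,-,-]
F [2,5,-,-]
H [2,5,-,-]
F [2,5,4,-]
H [2,5,4,-]
F [2,5,4,6]
H [2,5,4,6]
H [2,5,4,6]
F [2,1,4,6]
F [3,1,4,6]
H [3,1,4,6]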